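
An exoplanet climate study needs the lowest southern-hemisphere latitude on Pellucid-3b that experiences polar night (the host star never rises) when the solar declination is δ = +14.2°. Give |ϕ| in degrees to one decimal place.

|ϕ| = 75.8°

Polar night requires cos h₀ = −tan ϕ tan δ ≥ 1, i.e. tan ϕ tan δ ≤ −1.
The boundary is |tan ϕ| · |tan δ| = 1, so |ϕ| = 90° − |δ| = 90° − 14.2° = 75.8° in the southern hemisphere.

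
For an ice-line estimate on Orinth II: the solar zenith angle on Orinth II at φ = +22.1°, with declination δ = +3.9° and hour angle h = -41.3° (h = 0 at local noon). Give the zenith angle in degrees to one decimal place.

θ_z = 43.9°

cos θ_z = sin φ sin δ + cos φ cos δ cos h = 0.025589 + 0.694456 = 0.720045.
θ_z = arccos(0.720045) = 43.9°.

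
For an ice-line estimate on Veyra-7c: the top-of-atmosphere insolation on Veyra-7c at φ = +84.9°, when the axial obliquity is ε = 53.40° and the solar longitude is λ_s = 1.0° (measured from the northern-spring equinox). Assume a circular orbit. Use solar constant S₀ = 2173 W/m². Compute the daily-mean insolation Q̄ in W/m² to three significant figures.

Q̄ ≈ 77.4 W/m²

Solar declination: sin δ = sin ε · sin λ_s = sin 53.40° × sin 1.0° = 0.01401, so δ = +0.803°.
cos H₀ = −tan(+84.9°) tan(+0.803°) = -0.1570, H₀ = 1.7285 rad.
Bracket: H₀ sin φ sin δ + cos φ cos δ sin H₀ = 1.7285×0.99604×0.01401 + 0.08889×0.99990×0.98760 = 0.024120 + 0.087779 = 0.111899.
Q̄ = (S₀/π) × [bracket] = (2173/π) × 0.111899 = 77.40 W/m².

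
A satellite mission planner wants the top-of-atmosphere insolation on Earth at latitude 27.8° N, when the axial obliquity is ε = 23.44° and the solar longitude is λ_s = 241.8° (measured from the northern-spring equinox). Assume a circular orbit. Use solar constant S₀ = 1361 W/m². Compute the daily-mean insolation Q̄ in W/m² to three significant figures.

Q̄ ≈ 255 W/m²

Solar declination: sin δ = sin ε · sin λ_s = sin 23.44° × sin 241.8° = -0.35057, so δ = -20.522°.
cos H₀ = −tan(+27.8°) tan(-20.522°) = 0.1974, H₀ = 1.3721 rad.
Bracket: H₀ sin φ sin δ + cos φ cos δ sin H₀ = 1.3721×0.46639×-0.35057 + 0.88458×0.93654×0.98033 = -0.224342 + 0.812149 = 0.587807.
Q̄ = (S₀/π) × [bracket] = (1361/π) × 0.587807 = 254.6 W/m².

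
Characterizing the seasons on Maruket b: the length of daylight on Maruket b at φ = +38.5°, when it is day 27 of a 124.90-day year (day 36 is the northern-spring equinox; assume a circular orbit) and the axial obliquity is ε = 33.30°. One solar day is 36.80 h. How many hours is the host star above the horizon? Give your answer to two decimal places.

Solar longitude: λ_s = 360° × (27 − 36)/124.90 = -25.941°, i.e. -25.941° + 360° = 334.059°.
sin δ = sin 33.30° × sin 334.059° = -0.24017, so δ = -13.896°.
cos H₀ = −tan φ · tan δ = −tan(+38.5°) × tan(-13.896°) = 0.1968, so H₀ = 1.3727 rad = 78.65°.
Daylight = 2H₀/(2π) × 36.80 h = (1.3727/π) × 36.80 = 16.08 h.

16.08 h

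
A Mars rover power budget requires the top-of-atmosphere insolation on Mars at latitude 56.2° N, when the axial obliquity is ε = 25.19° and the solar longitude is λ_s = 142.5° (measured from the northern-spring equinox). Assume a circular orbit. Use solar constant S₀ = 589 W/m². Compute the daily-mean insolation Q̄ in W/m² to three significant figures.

Solar declination: sin δ = sin ε · sin λ_s = sin 25.19° × sin 142.5° = 0.25910, so δ = +15.017°.
cos H₀ = −tan(+56.2°) tan(+15.017°) = -0.4007, H₀ = 1.9831 rad.
Bracket: H₀ sin φ sin δ + cos φ cos δ sin H₀ = 1.9831×0.83098×0.25910 + 0.55630×0.96585×0.91620 = 0.426975 + 0.492276 = 0.919251.
Q̄ = (S₀/π) × [bracket] = (589/π) × 0.919251 = 172.3 W/m².

Q̄ ≈ 172 W/m²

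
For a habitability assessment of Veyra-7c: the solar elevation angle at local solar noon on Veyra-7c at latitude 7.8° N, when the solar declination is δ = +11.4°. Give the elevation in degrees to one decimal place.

86.4°

At local noon the hour angle is zero, so the zenith angle equals |φ − δ| = |+7.8° − (+11.400°)| = 3.600°.
Elevation = 90° − 3.600° = 86.4°.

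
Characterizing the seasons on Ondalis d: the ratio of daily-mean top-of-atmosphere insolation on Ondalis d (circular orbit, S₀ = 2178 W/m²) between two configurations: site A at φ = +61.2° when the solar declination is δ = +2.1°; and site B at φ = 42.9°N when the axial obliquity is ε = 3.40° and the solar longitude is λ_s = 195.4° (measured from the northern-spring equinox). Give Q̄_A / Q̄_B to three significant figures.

— Configuration A (φ=+61.2°):
cos H₀ = −tan(+61.2°) tan(+2.100°) = -0.0667, H₀ = 1.6375 rad.
Bracket: H₀ sin φ sin δ + cos φ cos δ sin H₀ = 1.6375×0.87631×0.03664 + 0.48175×0.99933×0.99777 = 0.052577 + 0.480354 = 0.532931.
Q̄ = (S₀/π) × [bracket] = (2178/π) × 0.532931 = 369.47 W/m².
— Configuration B (φ=+42.9°):
Solar declination: sin δ = sin ε · sin λ_s = sin 3.40° × sin 195.4° = -0.01575, so δ = -0.902°.
cos H₀ = −tan(+42.9°) tan(-0.902°) = 0.0146, H₀ = 1.5562 rad.
Bracket: H₀ sin φ sin δ + cos φ cos δ sin H₀ = 1.5562×0.68072×-0.01575 + 0.73254×0.99988×0.99989 = -0.016685 + 0.732372 = 0.715687.
Q̄ = (S₀/π) × [bracket] = (2178/π) × 0.715687 = 496.17 W/m².
Ratio Q̄_A / Q̄_B = 369.47 / 496.17 = 0.7446.

Q̄_A / Q̄_B ≈ 0.745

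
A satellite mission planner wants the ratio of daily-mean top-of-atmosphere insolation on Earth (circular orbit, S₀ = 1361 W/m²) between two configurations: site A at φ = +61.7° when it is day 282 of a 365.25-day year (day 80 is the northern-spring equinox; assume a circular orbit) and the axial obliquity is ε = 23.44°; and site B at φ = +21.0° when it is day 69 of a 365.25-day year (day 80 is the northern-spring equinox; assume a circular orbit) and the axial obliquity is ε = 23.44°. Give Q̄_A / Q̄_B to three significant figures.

— Configuration A (φ=+61.7°):
Solar longitude: λ_s = 360° × (282 − 80)/365.25 = 199.097°.
sin δ = sin 23.44° × sin 199.097° = -0.13014, so δ = -7.478°.
cos H₀ = −tan(+61.7°) tan(-7.478°) = 0.2438, H₀ = 1.3245 rad.
Bracket: H₀ sin φ sin δ + cos φ cos δ sin H₀ = 1.3245×0.88048×-0.13014 + 0.47409×0.99150×0.96983 = -0.151769 + 0.455879 = 0.304110.
Q̄ = (S₀/π) × [bracket] = (1361/π) × 0.304110 = 131.75 W/m².
— Configuration B (φ=+21.0°):
Solar longitude: λ_s = 360° × (69 − 80)/365.25 = -10.842°, i.e. -10.842° + 360° = 349.158°.
sin δ = sin 23.44° × sin 349.158° = -0.07482, so δ = -4.291°.
cos H₀ = −tan(+21.0°) tan(-4.291°) = 0.0288, H₀ = 1.5420 rad.
Bracket: H₀ sin φ sin δ + cos φ cos δ sin H₀ = 1.5420×0.35837×-0.07482 + 0.93358×0.99720×0.99959 = -0.041346 + 0.930584 = 0.889238.
Q̄ = (S₀/π) × [bracket] = (1361/π) × 0.889238 = 385.24 W/m².
Ratio Q̄_A / Q̄_B = 131.75 / 385.24 = 0.3420.

Q̄_A / Q̄_B ≈ 0.342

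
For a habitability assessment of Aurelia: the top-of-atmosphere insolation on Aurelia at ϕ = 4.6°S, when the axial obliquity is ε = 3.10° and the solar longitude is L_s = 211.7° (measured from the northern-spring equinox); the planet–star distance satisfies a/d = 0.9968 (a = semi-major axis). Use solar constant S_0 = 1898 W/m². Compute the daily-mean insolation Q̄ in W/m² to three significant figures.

Q̄ ≈ 600 W/m²

Solar declination: sin δ = sin ε · sin L_s = sin 3.10° × sin 211.7° = -0.02842, so δ = -1.628°.
cos h₀ = −tan(-4.6°) tan(-1.628°) = -0.0023, h₀ = 1.5731 rad.
Bracket: h₀ sin ϕ sin δ + cos ϕ cos δ sin h₀ = 1.5731×-0.08020×-0.02842 + 0.99678×0.99960×1.00000 = 0.003586 + 0.996381 = 0.999967.
Inverse-square distance factor (a/d)² = 0.9968² = 0.993610.
Q̄ = (S_0/π) × 0.993610 × [bracket] = (1898/π) × 0.993610 × 0.999967 = 600.3 W/m².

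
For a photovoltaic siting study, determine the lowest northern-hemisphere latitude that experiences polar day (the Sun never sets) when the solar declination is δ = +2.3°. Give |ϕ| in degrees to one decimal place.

Polar day requires cos h₀ = −tan ϕ tan δ ≤ −1, i.e. tan ϕ tan δ ≥ 1.
The boundary is |tan ϕ| · |tan δ| = 1, so |ϕ| = 90° − |δ| = 90° − 2.3° = 87.7° in the northern hemisphere.

|ϕ| = 87.7°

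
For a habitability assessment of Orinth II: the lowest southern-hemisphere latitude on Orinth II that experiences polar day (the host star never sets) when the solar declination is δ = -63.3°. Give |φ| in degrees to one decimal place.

Polar day requires cos H₀ = −tan φ tan δ ≤ −1, i.e. tan φ tan δ ≥ 1.
The boundary is |tan φ| · |tan δ| = 1, so |φ| = 90° − |δ| = 90° − 63.3° = 26.7° in the southern hemisphere.

|φ| = 26.7°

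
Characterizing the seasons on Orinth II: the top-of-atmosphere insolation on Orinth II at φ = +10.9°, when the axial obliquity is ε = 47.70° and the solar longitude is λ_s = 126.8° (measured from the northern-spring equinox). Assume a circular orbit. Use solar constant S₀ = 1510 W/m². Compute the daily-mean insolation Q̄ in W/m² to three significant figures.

Q̄ ≈ 469 W/m²

Solar declination: sin δ = sin ε · sin λ_s = sin 47.70° × sin 126.8° = 0.59225, so δ = +36.317°.
cos H₀ = −tan(+10.9°) tan(+36.317°) = -0.1415, H₀ = 1.7128 rad.
Bracket: H₀ sin φ sin δ + cos φ cos δ sin H₀ = 1.7128×0.18910×0.59225 + 0.98196×0.80576×0.98993 = 0.191824 + 0.783256 = 0.975080.
Q̄ = (S₀/π) × [bracket] = (1510/π) × 0.975080 = 468.7 W/m².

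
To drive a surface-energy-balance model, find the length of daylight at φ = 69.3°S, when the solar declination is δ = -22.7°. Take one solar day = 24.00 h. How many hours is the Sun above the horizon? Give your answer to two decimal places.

24.00 h

Sunrise equation: cos H₀ = −tan φ · tan δ = -1.1070 ≤ −1, so the Sun never sets (polar day) and H₀ = π.
Daylight = 2H₀/(2π) × 24.00 h = (3.1416/π) × 24.00 = 24.00 h.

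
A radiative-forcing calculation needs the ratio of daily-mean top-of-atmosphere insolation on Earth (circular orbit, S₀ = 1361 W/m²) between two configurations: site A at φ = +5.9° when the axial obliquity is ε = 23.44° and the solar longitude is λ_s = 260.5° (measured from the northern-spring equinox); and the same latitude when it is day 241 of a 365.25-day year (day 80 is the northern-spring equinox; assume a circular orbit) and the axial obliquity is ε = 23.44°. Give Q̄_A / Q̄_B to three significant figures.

— Configuration A (φ=+5.9°):
Solar declination: sin δ = sin ε · sin λ_s = sin 23.44° × sin 260.5° = -0.39233, so δ = -23.100°.
cos H₀ = −tan(+5.9°) tan(-23.100°) = 0.0441, H₀ = 1.5267 rad.
Bracket: H₀ sin φ sin δ + cos φ cos δ sin H₀ = 1.5267×0.10279×-0.39233 + 0.99470×0.91982×0.99903 = -0.061568 + 0.914057 = 0.852489.
Q̄ = (S₀/π) × [bracket] = (1361/π) × 0.852489 = 369.32 W/m².
— Configuration B (φ=+5.9°):
Solar longitude: λ_s = 360° × (241 − 80)/365.25 = 158.686°.
sin δ = sin 23.44° × sin 158.686° = 0.14459, so δ = +8.313°.
cos H₀ = −tan(+5.9°) tan(+8.313°) = -0.0151, H₀ = 1.5859 rad.
Bracket: H₀ sin φ sin δ + cos φ cos δ sin H₀ = 1.5859×0.10279×0.14459 + 0.99470×0.98949×0.99989 = 0.023570 + 0.984137 = 1.007707.
Q̄ = (S₀/π) × [bracket] = (1361/π) × 1.007707 = 436.56 W/m².
Ratio Q̄_A / Q̄_B = 369.32 / 436.56 = 0.8460.

Q̄_A / Q̄_B ≈ 0.846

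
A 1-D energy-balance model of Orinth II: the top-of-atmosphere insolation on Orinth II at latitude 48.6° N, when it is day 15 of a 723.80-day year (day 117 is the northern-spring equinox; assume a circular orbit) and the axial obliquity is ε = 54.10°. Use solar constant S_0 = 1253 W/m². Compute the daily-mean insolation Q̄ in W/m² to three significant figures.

Q̄ ≈ 4.97 W/m²

Solar longitude: L_s = 360° × (15 − 117)/723.80 = -50.732°, i.e. -50.732° + 360° = 309.268°.
sin δ = sin 54.10° × sin 309.268° = -0.62713, so δ = -38.839°.
cos h₀ = −tan(+48.6°) tan(-38.839°) = 0.9132, h₀ = 0.4196 rad.
Bracket: h₀ sin ϕ sin δ + cos ϕ cos δ sin h₀ = 0.4196×0.75011×-0.62713 + 0.66131×0.77891×0.40740 = -0.197387 + 0.209852 = 0.012465.
Q̄ = (S_0/π) × [bracket] = (1253/π) × 0.012465 = 4.972 W/m².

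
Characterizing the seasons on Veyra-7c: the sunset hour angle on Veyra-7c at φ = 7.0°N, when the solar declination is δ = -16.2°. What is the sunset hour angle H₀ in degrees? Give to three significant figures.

cos H₀ = −tan φ · tan δ = −tan(+7.0°) × tan(-16.200°) = 0.0357, so H₀ = 1.5351 rad = 87.96°.

H₀ = 88.0°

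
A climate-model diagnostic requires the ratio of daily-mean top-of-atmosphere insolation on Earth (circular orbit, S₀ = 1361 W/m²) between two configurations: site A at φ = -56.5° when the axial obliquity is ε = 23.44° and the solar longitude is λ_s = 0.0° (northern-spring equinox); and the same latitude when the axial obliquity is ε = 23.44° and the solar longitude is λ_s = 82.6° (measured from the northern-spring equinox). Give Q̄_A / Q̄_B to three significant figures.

Q̄_A / Q̄_B ≈ 5.44

— Configuration A (φ=-56.5°):
Solar declination: sin δ = sin ε · sin λ_s = sin 23.44° × sin 0.0° = 0.00000, so δ = +0.000°.
cos H₀ = −tan(-56.5°) tan(+0.000°) = 0.0000, H₀ = 1.5708 rad.
Bracket: H₀ sin φ sin δ + cos φ cos δ sin H₀ = 1.5708×-0.83389×0.00000 + 0.55194×1.00000×1.00000 = -0.000000 + 0.551940 = 0.551940.
Q̄ = (S₀/π) × [bracket] = (1361/π) × 0.551940 = 239.11 W/m².
— Configuration B (φ=-56.5°):
Solar declination: sin δ = sin ε · sin λ_s = sin 23.44° × sin 82.6° = 0.39448, so δ = +23.233°.
cos H₀ = −tan(-56.5°) tan(+23.233°) = 0.6486, H₀ = 0.8651 rad.
Bracket: H₀ sin φ sin δ + cos φ cos δ sin H₀ = 0.8651×-0.83389×0.39448 + 0.55194×0.91891×0.76114 = -0.284577 + 0.386037 = 0.101460.
Q̄ = (S₀/π) × [bracket] = (1361/π) × 0.101460 = 43.954 W/m².
Ratio Q̄_A / Q̄_B = 239.11 / 43.954 = 5.440.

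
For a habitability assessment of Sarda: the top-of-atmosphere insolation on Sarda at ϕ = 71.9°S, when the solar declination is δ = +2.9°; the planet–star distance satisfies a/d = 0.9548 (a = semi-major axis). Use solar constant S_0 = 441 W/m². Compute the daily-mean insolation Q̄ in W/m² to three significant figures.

cos h₀ = −tan(-71.9°) tan(+2.900°) = 0.1550, h₀ = 1.4152 rad.
Bracket: h₀ sin ϕ sin δ + cos ϕ cos δ sin h₀ = 1.4152×-0.95052×0.05059 + 0.31068×0.99872×0.98792 = -0.068052 + 0.306534 = 0.238482.
Inverse-square distance factor (a/d)² = 0.9548² = 0.911643.
Q̄ = (S_0/π) × 0.911643 × [bracket] = (441/π) × 0.911643 × 0.238482 = 30.52 W/m².

Q̄ ≈ 30.5 W/m²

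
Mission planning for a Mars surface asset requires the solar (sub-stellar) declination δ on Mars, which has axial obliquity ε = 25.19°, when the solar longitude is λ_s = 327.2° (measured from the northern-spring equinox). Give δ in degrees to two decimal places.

sin δ = sin ε · sin λ_s = sin 25.19° × sin 327.2° = -0.230563.
δ = arcsin(-0.230563) = -13.33°.

δ = -13.33°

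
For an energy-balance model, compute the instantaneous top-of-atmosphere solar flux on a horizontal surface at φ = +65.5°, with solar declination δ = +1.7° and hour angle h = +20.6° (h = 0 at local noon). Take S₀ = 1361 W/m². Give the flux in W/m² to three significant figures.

cos θ_z = sin φ sin δ + cos φ cos δ cos h = 0.026995 + 0.388007 = 0.415002.
Flux = S₀ · cos θ_z = 1361 × 0.415002 = 564.8 W/m².

565 W/m²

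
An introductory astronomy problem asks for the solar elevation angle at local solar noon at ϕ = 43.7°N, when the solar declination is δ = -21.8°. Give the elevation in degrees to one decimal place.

24.5°

At local noon the hour angle is zero, so the zenith angle equals |ϕ − δ| = |+43.7° − (-21.800°)| = 65.500°.
Elevation = 90° − 65.500° = 24.5°.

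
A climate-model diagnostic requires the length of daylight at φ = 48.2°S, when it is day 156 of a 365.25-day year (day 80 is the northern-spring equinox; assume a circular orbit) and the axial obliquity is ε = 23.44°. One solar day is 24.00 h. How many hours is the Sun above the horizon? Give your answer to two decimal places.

8.30 h

Solar longitude: λ_s = 360° × (156 − 80)/365.25 = 74.908°.
sin δ = sin 23.44° × sin 74.908° = 0.38407, so δ = +22.586°.
cos H₀ = −tan φ · tan δ = −tan(-48.2°) × tan(+22.586°) = 0.4652, so H₀ = 1.0869 rad = 62.27°.
Daylight = 2H₀/(2π) × 24.00 h = (1.0869/π) × 24.00 = 8.30 h.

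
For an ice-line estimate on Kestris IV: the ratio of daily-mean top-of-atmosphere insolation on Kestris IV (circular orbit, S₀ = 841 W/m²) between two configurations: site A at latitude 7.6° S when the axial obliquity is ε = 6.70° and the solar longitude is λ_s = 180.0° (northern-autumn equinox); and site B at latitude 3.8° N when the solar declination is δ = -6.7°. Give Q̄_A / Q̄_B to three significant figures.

Q̄_A / Q̄_B ≈ 1.01

— Configuration A (φ=-7.6°):
Solar declination: sin δ = sin ε · sin λ_s = sin 6.70° × sin 180.0° = 0.00000, so δ = +0.000°.
cos H₀ = −tan(-7.6°) tan(+0.000°) = 0.0000, H₀ = 1.5708 rad.
Bracket: H₀ sin φ sin δ + cos φ cos δ sin H₀ = 1.5708×-0.13226×0.00000 + 0.99122×1.00000×1.00000 = -0.000000 + 0.991220 = 0.991220.
Q̄ = (S₀/π) × [bracket] = (841/π) × 0.991220 = 265.35 W/m².
— Configuration B (φ=+3.8°):
cos H₀ = −tan(+3.8°) tan(-6.700°) = 0.0078, H₀ = 1.5630 rad.
Bracket: H₀ sin φ sin δ + cos φ cos δ sin H₀ = 1.5630×0.06627×-0.11667 + 0.99780×0.99317×0.99997 = -0.012085 + 0.990955 = 0.978870.
Q̄ = (S₀/π) × [bracket] = (841/π) × 0.978870 = 262.04 W/m².
Ratio Q̄_A / Q̄_B = 265.35 / 262.04 = 1.013.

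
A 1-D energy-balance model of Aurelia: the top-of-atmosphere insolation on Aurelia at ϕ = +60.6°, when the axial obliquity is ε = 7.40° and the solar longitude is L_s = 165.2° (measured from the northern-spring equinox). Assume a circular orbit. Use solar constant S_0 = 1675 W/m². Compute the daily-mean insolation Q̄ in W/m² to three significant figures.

Q̄ ≈ 286 W/m²

Solar declination: sin δ = sin ε · sin L_s = sin 7.40° × sin 165.2° = 0.03290, so δ = +1.885°.
cos h₀ = −tan(+60.6°) tan(+1.885°) = -0.0584, h₀ = 1.6292 rad.
Bracket: h₀ sin ϕ sin δ + cos ϕ cos δ sin h₀ = 1.6292×0.87121×0.03290 + 0.49090×0.99946×0.99829 = 0.046697 + 0.489796 = 0.536493.
Q̄ = (S_0/π) × [bracket] = (1675/π) × 0.536493 = 286.0 W/m².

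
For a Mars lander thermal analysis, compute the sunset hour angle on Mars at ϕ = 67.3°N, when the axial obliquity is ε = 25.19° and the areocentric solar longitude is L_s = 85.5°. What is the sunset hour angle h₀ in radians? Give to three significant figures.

h₀ = 3.14 rad

sin δ = sin 25.19° × sin 85.5° = 0.42431, so δ = +25.107°.
Sunrise equation: cos h₀ = −tan ϕ · tan δ = -1.1202 ≤ −1, so the Sun never sets (polar day) and h₀ = π.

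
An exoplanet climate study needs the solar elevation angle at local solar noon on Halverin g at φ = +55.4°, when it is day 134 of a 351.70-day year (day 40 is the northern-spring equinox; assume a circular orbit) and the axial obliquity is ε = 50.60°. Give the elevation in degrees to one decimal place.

84.8°

Solar longitude: λ_s = 360° × (134 − 40)/351.70 = 96.218°.
sin δ = sin 50.60° × sin 96.218° = 0.76819, so δ = +50.191°.
At local noon the hour angle is zero, so the zenith angle equals |φ − δ| = |+55.4° − (+50.191°)| = 5.209°.
Elevation = 90° − 5.209° = 84.8°.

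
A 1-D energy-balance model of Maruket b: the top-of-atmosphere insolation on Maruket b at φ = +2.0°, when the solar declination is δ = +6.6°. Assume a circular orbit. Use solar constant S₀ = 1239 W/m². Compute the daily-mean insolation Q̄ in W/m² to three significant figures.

cos H₀ = −tan(+2.0°) tan(+6.600°) = -0.0040, H₀ = 1.5748 rad.
Bracket: H₀ sin φ sin δ + cos φ cos δ sin H₀ = 1.5748×0.03490×0.11494 + 0.99939×0.99337×0.99999 = 0.006317 + 0.992754 = 0.999071.
Q̄ = (S₀/π) × [bracket] = (1239/π) × 0.999071 = 394.0 W/m².

Q̄ ≈ 394 W/m²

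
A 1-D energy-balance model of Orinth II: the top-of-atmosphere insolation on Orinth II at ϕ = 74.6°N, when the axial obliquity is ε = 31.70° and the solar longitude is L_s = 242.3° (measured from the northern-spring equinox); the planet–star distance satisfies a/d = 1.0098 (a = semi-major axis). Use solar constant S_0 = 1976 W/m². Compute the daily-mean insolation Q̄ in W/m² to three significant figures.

Q̄ ≈ 0.00 W/m²

Solar declination: sin δ = sin ε · sin L_s = sin 31.70° × sin 242.3° = -0.46525, so δ = -27.726°.
cos h₀ = −tan(+74.6°) tan(-27.726°) = 1.9082 ≥ 1 ⇒ polar night, h₀ = 0 and Q̄ = 0.
Inverse-square distance factor (a/d)² = 1.0098² = 1.019696.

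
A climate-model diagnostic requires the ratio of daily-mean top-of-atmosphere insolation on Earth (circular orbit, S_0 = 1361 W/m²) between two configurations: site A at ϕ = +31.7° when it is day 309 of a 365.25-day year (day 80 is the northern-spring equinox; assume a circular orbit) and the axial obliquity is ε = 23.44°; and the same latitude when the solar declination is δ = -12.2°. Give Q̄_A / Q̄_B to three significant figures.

— Configuration A (ϕ=+31.7°):
Solar longitude: L_s = 360° × (309 − 80)/365.25 = 225.708°.
sin δ = sin 23.44° × sin 225.708° = -0.28474, so δ = -16.543°.
cos h₀ = −tan(+31.7°) tan(-16.543°) = 0.1834, h₀ = 1.3863 rad.
Bracket: h₀ sin ϕ sin δ + cos ϕ cos δ sin h₀ = 1.3863×0.52547×-0.28474 + 0.85081×0.95861×0.98303 = -0.207421 + 0.801754 = 0.594333.
Q̄ = (S_0/π) × [bracket] = (1361/π) × 0.594333 = 257.48 W/m².
— Configuration B (ϕ=+31.7°):
cos h₀ = −tan(+31.7°) tan(-12.200°) = 0.1335, h₀ = 1.4369 rad.
Bracket: h₀ sin ϕ sin δ + cos ϕ cos δ sin h₀ = 1.4369×0.52547×-0.21132 + 0.85081×0.97742×0.99104 = -0.159557 + 0.824148 = 0.664591.
Q̄ = (S_0/π) × [bracket] = (1361/π) × 0.664591 = 287.91 W/m².
Ratio Q̄_A / Q̄_B = 257.48 / 287.91 = 0.8943.

Q̄_A / Q̄_B ≈ 0.894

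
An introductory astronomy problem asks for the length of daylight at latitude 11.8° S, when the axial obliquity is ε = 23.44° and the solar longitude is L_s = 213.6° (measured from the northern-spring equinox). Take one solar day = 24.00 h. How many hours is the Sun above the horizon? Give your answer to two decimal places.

12.36 h

Solar declination: sin δ = sin ε · sin L_s = sin 23.44° × sin 213.6° = -0.22013, so δ = -12.717°.
cos h₀ = −tan ϕ · tan δ = −tan(-11.8°) × tan(-12.717°) = -0.0471, so h₀ = 1.6180 rad = 92.70°.
Daylight = 2h₀/(2π) × 24.00 h = (1.6180/π) × 24.00 = 12.36 h.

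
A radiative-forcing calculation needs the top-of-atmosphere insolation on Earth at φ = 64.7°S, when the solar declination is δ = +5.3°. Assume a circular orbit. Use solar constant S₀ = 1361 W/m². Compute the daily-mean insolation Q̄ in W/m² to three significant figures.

Q̄ ≈ 131 W/m²

cos H₀ = −tan(-64.7°) tan(+5.300°) = 0.1963, H₀ = 1.3733 rad.
Bracket: H₀ sin φ sin δ + cos φ cos δ sin H₀ = 1.3733×-0.90408×0.09237 + 0.42736×0.99572×0.98055 = -0.114684 + 0.417254 = 0.302570.
Q̄ = (S₀/π) × [bracket] = (1361/π) × 0.302570 = 131.1 W/m².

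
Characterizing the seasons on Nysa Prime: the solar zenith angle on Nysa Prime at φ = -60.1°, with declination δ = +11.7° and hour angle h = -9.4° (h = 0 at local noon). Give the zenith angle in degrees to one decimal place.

θ_z = 72.2°

cos θ_z = sin φ sin δ + cos φ cos δ cos h = -0.175796 + 0.481576 = 0.305780.
θ_z = arccos(0.305780) = 72.2°.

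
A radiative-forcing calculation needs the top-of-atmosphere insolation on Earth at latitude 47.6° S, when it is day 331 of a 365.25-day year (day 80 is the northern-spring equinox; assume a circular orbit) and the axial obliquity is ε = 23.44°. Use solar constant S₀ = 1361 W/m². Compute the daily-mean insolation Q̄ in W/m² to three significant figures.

Q̄ ≈ 482 W/m²

Solar longitude: λ_s = 360° × (331 − 80)/365.25 = 247.392°.
sin δ = sin 23.44° × sin 247.392° = -0.36722, so δ = -21.544°.
cos H₀ = −tan(-47.6°) tan(-21.544°) = -0.4324, H₀ = 2.0179 rad.
Bracket: H₀ sin φ sin δ + cos φ cos δ sin H₀ = 2.0179×-0.73846×-0.36722 + 0.67430×0.93013×0.90170 = 0.547209 + 0.565534 = 1.112743.
Q̄ = (S₀/π) × [bracket] = (1361/π) × 1.112743 = 482.1 W/m².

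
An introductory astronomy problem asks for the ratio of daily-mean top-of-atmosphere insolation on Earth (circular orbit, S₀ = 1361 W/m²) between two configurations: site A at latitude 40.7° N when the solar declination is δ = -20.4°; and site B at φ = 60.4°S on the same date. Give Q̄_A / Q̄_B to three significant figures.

Q̄_A / Q̄_B ≈ 0.374

— Configuration A (φ=+40.7°):
cos H₀ = −tan(+40.7°) tan(-20.400°) = 0.3199, H₀ = 1.2452 rad.
Bracket: H₀ sin φ sin δ + cos φ cos δ sin H₀ = 1.2452×0.65210×-0.34857 + 0.75813×0.93728×0.94746 = -0.283037 + 0.673246 = 0.390209.
Q̄ = (S₀/π) × [bracket] = (1361/π) × 0.390209 = 169.05 W/m².
— Configuration B (φ=-60.4°):
cos H₀ = −tan(-60.4°) tan(-20.400°) = -0.6547, H₀ = 2.2845 rad.
Bracket: H₀ sin φ sin δ + cos φ cos δ sin H₀ = 2.2845×-0.86949×-0.34857 + 0.49394×0.93728×0.75593 = 0.692382 + 0.349965 = 1.042347.
Q̄ = (S₀/π) × [bracket] = (1361/π) × 1.042347 = 451.57 W/m².
Ratio Q̄_A / Q̄_B = 169.05 / 451.57 = 0.3744.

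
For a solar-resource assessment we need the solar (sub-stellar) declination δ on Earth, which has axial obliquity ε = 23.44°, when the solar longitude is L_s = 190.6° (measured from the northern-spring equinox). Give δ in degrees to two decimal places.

sin δ = sin ε · sin L_s = sin 23.44° × sin 190.6° = -0.073174.
δ = arcsin(-0.073174) = -4.20°.

δ = -4.20°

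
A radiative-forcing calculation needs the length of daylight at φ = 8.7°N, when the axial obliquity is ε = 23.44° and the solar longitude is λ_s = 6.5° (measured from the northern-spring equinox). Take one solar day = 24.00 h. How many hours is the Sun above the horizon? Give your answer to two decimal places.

12.05 h

Solar declination: sin δ = sin ε · sin λ_s = sin 23.44° × sin 6.5° = 0.04503, so δ = +2.581°.
cos H₀ = −tan φ · tan δ = −tan(+8.7°) × tan(+2.581°) = -0.0069, so H₀ = 1.5777 rad = 90.40°.
Daylight = 2H₀/(2π) × 24.00 h = (1.5777/π) × 24.00 = 12.05 h.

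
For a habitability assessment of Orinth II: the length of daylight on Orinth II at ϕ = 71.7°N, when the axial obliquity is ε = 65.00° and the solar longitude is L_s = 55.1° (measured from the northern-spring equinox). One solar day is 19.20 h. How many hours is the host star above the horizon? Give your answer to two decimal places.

19.20 h

Solar declination: sin δ = sin ε · sin L_s = sin 65.00° × sin 55.1° = 0.74331, so δ = +48.014°.
Sunrise equation: cos h₀ = −tan ϕ · tan δ = -3.3599 ≤ −1, so the host star never sets (polar day) and h₀ = π.
Daylight = 2h₀/(2π) × 19.20 h = (3.1416/π) × 19.20 = 19.20 h.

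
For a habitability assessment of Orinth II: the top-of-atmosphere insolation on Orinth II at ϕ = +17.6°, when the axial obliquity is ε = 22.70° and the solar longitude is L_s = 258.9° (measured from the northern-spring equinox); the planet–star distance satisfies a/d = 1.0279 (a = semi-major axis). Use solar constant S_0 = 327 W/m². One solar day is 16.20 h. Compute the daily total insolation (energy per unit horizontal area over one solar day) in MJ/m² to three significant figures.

4.55 MJ/m²

Solar declination: sin δ = sin ε · sin L_s = sin 22.70° × sin 258.9° = -0.37869, so δ = -22.252°.
cos h₀ = −tan(+17.6°) tan(-22.252°) = 0.1298, h₀ = 1.4406 rad.
Bracket: h₀ sin ϕ sin δ + cos ϕ cos δ sin h₀ = 1.4406×0.30237×-0.37869 + 0.95319×0.92552×0.99154 = -0.164955 + 0.874733 = 0.709778.
Inverse-square distance factor (a/d)² = 1.0279² = 1.056578.
Q̄ = (S_0/π) × 1.056578 × [bracket] = (327/π) × 1.056578 × 0.709778 = 78.059 W/m².
Daily total = Q̄ × 16.20 h × 3600 s/h = 78.059 × 16.20 × 3600 / 10⁶ = 4.552 MJ/m².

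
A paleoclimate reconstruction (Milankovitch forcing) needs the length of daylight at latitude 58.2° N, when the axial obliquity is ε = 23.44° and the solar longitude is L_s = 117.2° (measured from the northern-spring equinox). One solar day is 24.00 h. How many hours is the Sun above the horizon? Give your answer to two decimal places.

17.01 h

Solar declination: sin δ = sin ε · sin L_s = sin 23.44° × sin 117.2° = 0.35380, so δ = +20.720°.
cos h₀ = −tan ϕ · tan δ = −tan(+58.2°) × tan(+20.720°) = -0.6101, so h₀ = 2.2270 rad = 127.60°.
Daylight = 2h₀/(2π) × 24.00 h = (2.2270/π) × 24.00 = 17.01 h.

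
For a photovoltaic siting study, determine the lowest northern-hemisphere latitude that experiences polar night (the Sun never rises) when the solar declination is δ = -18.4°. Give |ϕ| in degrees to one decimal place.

|ϕ| = 71.6°

Polar night requires cos h₀ = −tan ϕ tan δ ≥ 1, i.e. tan ϕ tan δ ≤ −1.
The boundary is |tan ϕ| · |tan δ| = 1, so |ϕ| = 90° − |δ| = 90° − 18.4° = 71.6° in the northern hemisphere.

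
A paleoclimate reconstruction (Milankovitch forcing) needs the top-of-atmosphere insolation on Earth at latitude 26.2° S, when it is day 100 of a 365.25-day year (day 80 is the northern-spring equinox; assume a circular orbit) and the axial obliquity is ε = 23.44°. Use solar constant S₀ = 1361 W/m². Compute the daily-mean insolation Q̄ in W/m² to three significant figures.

Solar longitude: λ_s = 360° × (100 − 80)/365.25 = 19.713°.
sin δ = sin 23.44° × sin 19.713° = 0.13417, so δ = +7.711°.
cos H₀ = −tan(-26.2°) tan(+7.711°) = 0.0666, H₀ = 1.5041 rad.
Bracket: H₀ sin φ sin δ + cos φ cos δ sin H₀ = 1.5041×-0.44151×0.13417 + 0.89726×0.99096×0.99778 = -0.089099 + 0.887175 = 0.798076.
Q̄ = (S₀/π) × [bracket] = (1361/π) × 0.798076 = 345.7 W/m².

Q̄ ≈ 346 W/m²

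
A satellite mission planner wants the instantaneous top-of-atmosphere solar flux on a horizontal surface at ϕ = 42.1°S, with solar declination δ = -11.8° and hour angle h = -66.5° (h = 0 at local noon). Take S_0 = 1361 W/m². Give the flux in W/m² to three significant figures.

cos θ_z = sin ϕ sin δ + cos ϕ cos δ cos h = 0.137100 + 0.289610 = 0.426710.
Flux = S_0 · cos θ_z = 1361 × 0.426710 = 580.8 W/m².

581 W/m²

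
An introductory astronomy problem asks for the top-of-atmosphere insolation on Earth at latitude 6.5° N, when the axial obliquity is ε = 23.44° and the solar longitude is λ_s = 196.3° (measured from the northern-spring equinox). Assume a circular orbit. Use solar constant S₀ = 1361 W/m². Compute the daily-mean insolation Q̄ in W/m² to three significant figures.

Solar declination: sin δ = sin ε · sin λ_s = sin 23.44° × sin 196.3° = -0.11165, so δ = -6.410°.
cos H₀ = −tan(+6.5°) tan(-6.410°) = 0.0128, H₀ = 1.5580 rad.
Bracket: H₀ sin φ sin δ + cos φ cos δ sin H₀ = 1.5580×0.11320×-0.11165 + 0.99357×0.99375×0.99992 = -0.019691 + 0.987281 = 0.967590.
Q̄ = (S₀/π) × [bracket] = (1361/π) × 0.967590 = 419.2 W/m².

Q̄ ≈ 419 W/m²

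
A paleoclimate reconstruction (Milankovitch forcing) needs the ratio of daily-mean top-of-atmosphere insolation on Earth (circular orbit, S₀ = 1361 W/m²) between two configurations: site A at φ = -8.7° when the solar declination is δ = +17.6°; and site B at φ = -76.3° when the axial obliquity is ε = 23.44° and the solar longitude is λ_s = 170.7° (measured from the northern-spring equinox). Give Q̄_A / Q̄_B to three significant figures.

— Configuration A (φ=-8.7°):
cos H₀ = −tan(-8.7°) tan(+17.600°) = 0.0485, H₀ = 1.5222 rad.
Bracket: H₀ sin φ sin δ + cos φ cos δ sin H₀ = 1.5222×-0.15126×0.30237 + 0.98849×0.95319×0.99882 = -0.069620 + 0.941107 = 0.871487.
Q̄ = (S₀/π) × [bracket] = (1361/π) × 0.871487 = 377.55 W/m².
— Configuration B (φ=-76.3°):
Solar declination: sin δ = sin ε · sin λ_s = sin 23.44° × sin 170.7° = 0.06428, so δ = +3.686°.
cos H₀ = −tan(-76.3°) tan(+3.686°) = 0.2643, H₀ = 1.3034 rad.
Bracket: H₀ sin φ sin δ + cos φ cos δ sin H₀ = 1.3034×-0.97155×0.06428 + 0.23684×0.99793×0.96445 = -0.081399 + 0.227948 = 0.146549.
Q̄ = (S₀/π) × [bracket] = (1361/π) × 0.146549 = 63.488 W/m².
Ratio Q̄_A / Q̄_B = 377.55 / 63.488 = 5.947.

Q̄_A / Q̄_B ≈ 5.95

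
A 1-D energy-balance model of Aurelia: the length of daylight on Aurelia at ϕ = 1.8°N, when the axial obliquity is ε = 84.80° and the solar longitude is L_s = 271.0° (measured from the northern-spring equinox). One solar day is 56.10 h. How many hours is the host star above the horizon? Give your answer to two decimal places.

Solar declination: sin δ = sin ε · sin L_s = sin 84.80° × sin 271.0° = -0.99573, so δ = -84.705°.
cos h₀ = −tan ϕ · tan δ = −tan(+1.8°) × tan(-84.705°) = 0.3391, so h₀ = 1.2249 rad = 70.18°.
Daylight = 2h₀/(2π) × 56.10 h = (1.2249/π) × 56.10 = 21.87 h.

21.87 h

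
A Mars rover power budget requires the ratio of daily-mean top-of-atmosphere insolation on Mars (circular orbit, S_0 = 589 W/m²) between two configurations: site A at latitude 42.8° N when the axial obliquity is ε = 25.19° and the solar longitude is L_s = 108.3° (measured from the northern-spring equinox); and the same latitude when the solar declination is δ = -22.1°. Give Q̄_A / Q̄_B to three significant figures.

Q̄_A / Q̄_B ≈ 3.55

— Configuration A (ϕ=+42.8°):
Solar declination: sin δ = sin ε · sin L_s = sin 25.19° × sin 108.3° = 0.40410, so δ = +23.834°.
cos h₀ = −tan(+42.8°) tan(+23.834°) = -0.4091, h₀ = 1.9922 rad.
Bracket: h₀ sin ϕ sin δ + cos ϕ cos δ sin h₀ = 1.9922×0.67944×0.40410 + 0.73373×0.91472×0.91250 = 0.546982 + 0.612431 = 1.159413.
Q̄ = (S_0/π) × [bracket] = (589/π) × 1.159413 = 217.37 W/m².
— Configuration B (ϕ=+42.8°):
cos h₀ = −tan(+42.8°) tan(-22.100°) = 0.3760, h₀ = 1.1853 rad.
Bracket: h₀ sin ϕ sin δ + cos ϕ cos δ sin h₀ = 1.1853×0.67944×-0.37622 + 0.73373×0.92653×0.92661 = -0.302985 + 0.629931 = 0.326946.
Q̄ = (S_0/π) × [bracket] = (589/π) × 0.326946 = 61.297 W/m².
Ratio Q̄_A / Q̄_B = 217.37 / 61.297 = 3.546.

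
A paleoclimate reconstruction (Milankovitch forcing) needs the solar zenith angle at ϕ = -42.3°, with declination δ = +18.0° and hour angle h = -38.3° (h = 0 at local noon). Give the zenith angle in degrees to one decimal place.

θ_z = 69.9°

cos θ_z = sin ϕ sin δ + cos ϕ cos δ cos h = -0.207972 + 0.552036 = 0.344064.
θ_z = arccos(0.344064) = 69.9°.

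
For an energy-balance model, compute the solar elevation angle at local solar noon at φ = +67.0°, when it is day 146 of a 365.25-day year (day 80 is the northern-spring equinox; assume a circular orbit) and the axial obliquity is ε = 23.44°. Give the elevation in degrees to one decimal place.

Solar longitude: λ_s = 360° × (146 − 80)/365.25 = 65.051°.
sin δ = sin 23.44° × sin 65.051° = 0.36067, so δ = +21.141°.
At local noon the hour angle is zero, so the zenith angle equals |φ − δ| = |+67.0° − (+21.141°)| = 45.859°.
Elevation = 90° − 45.859° = 44.1°.

44.1°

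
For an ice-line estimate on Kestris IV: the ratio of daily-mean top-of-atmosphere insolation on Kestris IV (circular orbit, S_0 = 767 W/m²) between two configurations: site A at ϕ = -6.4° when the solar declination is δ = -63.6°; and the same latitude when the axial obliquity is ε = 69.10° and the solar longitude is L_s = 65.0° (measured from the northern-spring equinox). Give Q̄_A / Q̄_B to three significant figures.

Q̄_A / Q̄_B ≈ 1.57

— Configuration A (ϕ=-6.4°):
cos h₀ = −tan(-6.4°) tan(-63.600°) = -0.2260, h₀ = 1.7987 rad.
Bracket: h₀ sin ϕ sin δ + cos ϕ cos δ sin h₀ = 1.7987×-0.11147×-0.89571 + 0.99377×0.44464×0.97414 = 0.179591 + 0.430443 = 0.610034.
Q̄ = (S_0/π) × [bracket] = (767/π) × 0.610034 = 148.94 W/m².
— Configuration B (ϕ=-6.4°):
Solar declination: sin δ = sin ε · sin L_s = sin 69.10° × sin 65.0° = 0.84668, so δ = +57.852°.
cos h₀ = −tan(-6.4°) tan(+57.852°) = 0.1785, h₀ = 1.3914 rad.
Bracket: h₀ sin ϕ sin δ + cos ϕ cos δ sin h₀ = 1.3914×-0.11147×0.84668 + 0.99377×0.53211×0.98394 = -0.131320 + 0.520303 = 0.388983.
Q̄ = (S_0/π) × [bracket] = (767/π) × 0.388983 = 94.968 W/m².
Ratio Q̄_A / Q̄_B = 148.94 / 94.968 = 1.568.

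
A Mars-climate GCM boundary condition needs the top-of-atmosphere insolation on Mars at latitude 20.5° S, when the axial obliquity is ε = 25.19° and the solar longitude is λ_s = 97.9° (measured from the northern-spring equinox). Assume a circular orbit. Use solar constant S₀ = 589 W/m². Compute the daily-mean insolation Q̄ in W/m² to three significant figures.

Q̄ ≈ 118 W/m²

Solar declination: sin δ = sin ε · sin λ_s = sin 25.19° × sin 97.9° = 0.42158, so δ = +24.935°.
cos H₀ = −tan(-20.5°) tan(+24.935°) = 0.1738, H₀ = 1.3961 rad.
Bracket: H₀ sin φ sin δ + cos φ cos δ sin H₀ = 1.3961×-0.35021×0.42158 + 0.93667×0.90679×0.98478 = -0.206122 + 0.836436 = 0.630314.
Q̄ = (S₀/π) × [bracket] = (589/π) × 0.630314 = 118.2 W/m².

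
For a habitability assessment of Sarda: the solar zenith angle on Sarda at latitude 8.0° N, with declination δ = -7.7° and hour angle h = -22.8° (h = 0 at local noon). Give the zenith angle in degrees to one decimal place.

θ_z = 27.6°

cos θ_z = sin ϕ sin δ + cos ϕ cos δ cos h = -0.018647 + 0.904660 = 0.886013.
θ_z = arccos(0.886013) = 27.6°.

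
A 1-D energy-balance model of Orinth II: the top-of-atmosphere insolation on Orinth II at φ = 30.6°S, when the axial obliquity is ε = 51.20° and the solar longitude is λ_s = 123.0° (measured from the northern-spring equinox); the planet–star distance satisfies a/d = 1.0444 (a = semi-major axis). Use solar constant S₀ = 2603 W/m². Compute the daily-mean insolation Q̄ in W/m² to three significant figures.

Solar declination: sin δ = sin ε · sin λ_s = sin 51.20° × sin 123.0° = 0.65361, so δ = +40.814°.
cos H₀ = −tan(-30.6°) tan(+40.814°) = 0.5107, H₀ = 1.0348 rad.
Bracket: H₀ sin φ sin δ + cos φ cos δ sin H₀ = 1.0348×-0.50904×0.65361 + 0.86074×0.75683×0.85974 = -0.344292 + 0.560064 = 0.215772.
Inverse-square distance factor (a/d)² = 1.0444² = 1.090771.
Q̄ = (S₀/π) × 1.090771 × [bracket] = (2603/π) × 1.090771 × 0.215772 = 195.0 W/m².

Q̄ ≈ 195 W/m²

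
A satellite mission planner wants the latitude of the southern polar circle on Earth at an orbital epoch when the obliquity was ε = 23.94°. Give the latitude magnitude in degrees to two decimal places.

The polar circle is the lowest latitude that experiences at least one full rotation of continuous darkness at the northern-summer solstice; it lies at |φ| = 90° − ε = 90° − 23.94° = 66.06°.

66.06°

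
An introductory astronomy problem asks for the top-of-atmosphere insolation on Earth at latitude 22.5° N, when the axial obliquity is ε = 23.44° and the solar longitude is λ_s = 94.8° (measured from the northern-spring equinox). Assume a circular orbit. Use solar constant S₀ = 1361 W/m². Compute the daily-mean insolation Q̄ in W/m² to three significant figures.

Solar declination: sin δ = sin ε · sin λ_s = sin 23.44° × sin 94.8° = 0.39639, so δ = +23.353°.
cos H₀ = −tan(+22.5°) tan(+23.353°) = -0.1788, H₀ = 1.7506 rad.
Bracket: H₀ sin φ sin δ + cos φ cos δ sin H₀ = 1.7506×0.38268×0.39639 + 0.92388×0.91808×0.98388 = 0.265549 + 0.834523 = 1.100072.
Q̄ = (S₀/π) × [bracket] = (1361/π) × 1.100072 = 476.6 W/m².

Q̄ ≈ 477 W/m²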